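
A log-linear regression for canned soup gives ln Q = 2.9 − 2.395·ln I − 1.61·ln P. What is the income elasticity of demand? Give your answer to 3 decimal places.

In a log-linear demand, the coefficient on ln I is the income elasticity.
So η = -2.395.

-2.395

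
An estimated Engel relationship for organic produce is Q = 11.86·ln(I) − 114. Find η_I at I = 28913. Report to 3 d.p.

1.515

At I = 28913: Q = 7.826.
dQ/dI = 11.86/I = 0.000410196 at this income.
η = (dQ/dI)·(I/Q) = 0.000410196 × (28913/7.826) = 1.515.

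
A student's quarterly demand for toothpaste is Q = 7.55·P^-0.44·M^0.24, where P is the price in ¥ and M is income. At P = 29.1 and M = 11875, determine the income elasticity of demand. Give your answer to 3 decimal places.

0.240

For a multiplicative demand Q = A·P^α·M^β, the income elasticity is β everywhere.
Here β = 0.24, so η = 0.240.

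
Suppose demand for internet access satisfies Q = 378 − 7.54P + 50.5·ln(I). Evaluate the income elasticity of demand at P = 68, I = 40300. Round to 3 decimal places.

0.126

At P = 68, I = 40300: Q = 400.787.
Holding P constant, ∂Q/∂I = 50.5/I = 0.0012531.
η_I = (∂Q/∂I)·(I/Q) = 0.0012531 × (40300/400.787) = 0.126.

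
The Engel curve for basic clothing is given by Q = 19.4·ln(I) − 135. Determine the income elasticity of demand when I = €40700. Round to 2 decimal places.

At I = 40700: Q = 70.911.
dQ/dI = 19.4/I = 0.000476658 at this income.
η = (dQ/dI)·(I/Q) = 0.000476658 × (40700/70.911) = 0.27.

0.27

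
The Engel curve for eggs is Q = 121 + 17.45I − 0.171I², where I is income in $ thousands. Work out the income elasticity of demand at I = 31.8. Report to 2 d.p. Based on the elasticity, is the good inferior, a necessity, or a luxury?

At I = 31.8: Q = 502.9880.
dQ/dI = 17.45 − 0.342I = 6.57440.
η = (dQ/dI)·(I/Q) = 6.57440 × (31.8/502.9880) = 0.42.
0 < η < 1 ⇒ necessity.

0.42 (necessity)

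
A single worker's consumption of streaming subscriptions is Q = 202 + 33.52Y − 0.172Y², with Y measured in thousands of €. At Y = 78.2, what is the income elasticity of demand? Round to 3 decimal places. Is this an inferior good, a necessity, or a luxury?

At Y = 78.2: Q = 1771.4427.
dQ/dY = 33.52 − 0.344Y = 6.61920.
η = (dQ/dY)·(Y/Q) = 6.61920 × (78.2/1771.4427) = 0.292.
0 < η < 1 ⇒ necessity.

0.292 (necessity)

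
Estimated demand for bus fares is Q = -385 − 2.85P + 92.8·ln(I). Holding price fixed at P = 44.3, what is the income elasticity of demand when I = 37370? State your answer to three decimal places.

At P = 44.3, I = 37370: Q = 465.801.
Holding P constant, ∂Q/∂I = 92.8/I = 0.00248328.
η_I = (∂Q/∂I)·(I/Q) = 0.00248328 × (37370/465.801) = 0.199.

0.199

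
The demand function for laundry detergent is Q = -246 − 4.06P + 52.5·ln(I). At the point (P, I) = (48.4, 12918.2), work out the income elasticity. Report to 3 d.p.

0.964

At P = 48.4, I = 12918.2: Q = 54.482.
Holding P constant, ∂Q/∂I = 52.5/I = 0.00406403.
η_I = (∂Q/∂I)·(I/Q) = 0.00406403 × (12918.2/54.482) = 0.964.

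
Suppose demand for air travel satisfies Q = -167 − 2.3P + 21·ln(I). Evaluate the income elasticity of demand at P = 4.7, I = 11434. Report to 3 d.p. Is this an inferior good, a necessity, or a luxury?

1.140 (luxury)

At P = 4.7, I = 11434: Q = 18.421.
Holding P constant, ∂Q/∂I = 21/I = 0.00183663.
η_I = (∂Q/∂I)·(I/Q) = 0.00183663 × (11434/18.421) = 1.140.
Since η > 1, this is a luxury.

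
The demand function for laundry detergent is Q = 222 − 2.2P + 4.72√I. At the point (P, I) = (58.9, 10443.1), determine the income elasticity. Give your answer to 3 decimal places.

At P = 58.9, I = 10443.1: Q = 574.764.
Holding P constant, ∂Q/∂I = 4.72/(2√I) = 0.0230939.
η_I = (∂Q/∂I)·(I/Q) = 0.0230939 × (10443.1/574.764) = 0.420.

0.420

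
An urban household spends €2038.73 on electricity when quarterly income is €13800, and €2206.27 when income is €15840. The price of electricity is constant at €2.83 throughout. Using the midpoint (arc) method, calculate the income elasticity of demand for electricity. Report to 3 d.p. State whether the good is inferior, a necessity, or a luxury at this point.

With a constant price, Q₁ = 2038.73/2.83 = 720.399 and Q₂ = 2206.27/2.83 = 779.601 (equivalently, work directly with expenditure since P cancels).
Midpoint %ΔQ = (2206.27 − 2038.73)/2122.50 = 0.07894; midpoint %ΔI = (15840 − 13800)/14820 = 0.13765.
η = 0.07894 / 0.13765 = 0.573.
0 < η < 1 ⇒ necessity.

0.573 (necessity)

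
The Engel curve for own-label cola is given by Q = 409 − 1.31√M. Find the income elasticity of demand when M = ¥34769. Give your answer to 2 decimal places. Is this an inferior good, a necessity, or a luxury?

-0.74 (inferior good)

At M = 34769: Q = 164.732.
dQ/dM = -1.31/(2√M) = -0.00351273 at this income.
η = (dQ/dM)·(M/Q) = -0.00351273 × (34769/164.732) = -0.74.
Since η < 0, the good is an inferior good.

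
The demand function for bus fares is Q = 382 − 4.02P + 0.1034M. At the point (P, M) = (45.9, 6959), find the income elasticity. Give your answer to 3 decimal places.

At P = 45.9, M = 6959: Q = 917.043.
Holding P constant, ∂Q/∂M = 0.1034.
η_M = (∂Q/∂M)·(M/Q) = 0.1034 × (6959/917.043) = 0.785.

0.785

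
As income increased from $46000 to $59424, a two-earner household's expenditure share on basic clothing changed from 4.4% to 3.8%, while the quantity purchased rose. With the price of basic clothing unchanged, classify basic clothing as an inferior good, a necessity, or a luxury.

Quantity rises but the budget share falls as income rises, so 0 < η < 1.

necessity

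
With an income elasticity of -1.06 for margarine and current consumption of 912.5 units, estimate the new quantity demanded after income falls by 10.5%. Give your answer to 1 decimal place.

1014.1

%ΔQ ≈ η × %ΔI = -1.06 × (-10.5%) = 11.13%.
New Q ≈ 912.5 × (1 + 0.1113) = 1014.1.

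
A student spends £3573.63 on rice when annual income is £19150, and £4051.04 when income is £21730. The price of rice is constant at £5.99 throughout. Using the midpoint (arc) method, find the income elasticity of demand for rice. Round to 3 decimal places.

With a constant price, Q₁ = 3573.63/5.99 = 596.599 and Q₂ = 4051.04/5.99 = 676.301 (equivalently, work directly with expenditure since P cancels).
Midpoint %ΔQ = (4051.04 − 3573.63)/3812.34 = 0.12523; midpoint %ΔI = (21730 − 19150)/20440 = 0.12622.
η = 0.12523 / 0.12622 = 0.992.

0.992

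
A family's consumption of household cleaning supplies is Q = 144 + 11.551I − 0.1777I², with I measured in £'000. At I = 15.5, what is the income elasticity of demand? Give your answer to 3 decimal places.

At I = 15.5: Q = 280.3481.
dQ/dI = 11.551 − 0.3554I = 6.04230.
η = (dQ/dI)·(I/Q) = 6.04230 × (15.5/280.3481) = 0.334.

0.334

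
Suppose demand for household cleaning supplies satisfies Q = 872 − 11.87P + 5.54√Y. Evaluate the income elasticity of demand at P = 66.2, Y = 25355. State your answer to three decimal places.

At P = 66.2, Y = 25355: Q = 968.354.
Holding P constant, ∂Q/∂Y = 5.54/(2√Y) = 0.0173959.
η_Y = (∂Q/∂Y)·(Y/Q) = 0.0173959 × (25355/968.354) = 0.455.

0.455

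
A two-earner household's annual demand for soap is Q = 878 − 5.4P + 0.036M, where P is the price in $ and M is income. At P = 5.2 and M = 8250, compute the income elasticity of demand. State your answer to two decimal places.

0.26

At P = 5.2, M = 8250: Q = 1146.920.
Holding P constant, ∂Q/∂M = 0.036.
η_M = (∂Q/∂M)·(M/Q) = 0.036 × (8250/1146.920) = 0.26.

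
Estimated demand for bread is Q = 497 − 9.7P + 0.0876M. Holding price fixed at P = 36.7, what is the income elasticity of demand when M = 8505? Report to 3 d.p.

At P = 36.7, M = 8505: Q = 886.048.
Holding P constant, ∂Q/∂M = 0.0876.
η_M = (∂Q/∂M)·(M/Q) = 0.0876 × (8505/886.048) = 0.841.

0.841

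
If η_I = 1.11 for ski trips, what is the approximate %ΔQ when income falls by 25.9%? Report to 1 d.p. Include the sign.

%ΔQ ≈ η × %ΔI = 1.11 × (-25.9%) = -28.7%.

-28.7%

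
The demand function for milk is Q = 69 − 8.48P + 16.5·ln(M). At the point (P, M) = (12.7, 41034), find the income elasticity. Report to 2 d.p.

At P = 12.7, M = 41034: Q = 136.570.
Holding P constant, ∂Q/∂M = 16.5/M = 0.000402106.
η_M = (∂Q/∂M)·(M/Q) = 0.000402106 × (41034/136.570) = 0.12.

0.12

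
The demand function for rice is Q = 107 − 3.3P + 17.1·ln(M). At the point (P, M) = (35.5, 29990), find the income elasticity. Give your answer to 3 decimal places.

0.103

At P = 35.5, M = 29990: Q = 166.127.
Holding P constant, ∂Q/∂M = 17.1/M = 0.00057019.
η_M = (∂Q/∂M)·(M/Q) = 0.00057019 × (29990/166.127) = 0.103.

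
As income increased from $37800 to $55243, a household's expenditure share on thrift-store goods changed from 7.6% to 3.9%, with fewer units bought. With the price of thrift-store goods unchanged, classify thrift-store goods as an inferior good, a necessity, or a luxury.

inferior good

Quantity demanded falls as income rises, so η < 0.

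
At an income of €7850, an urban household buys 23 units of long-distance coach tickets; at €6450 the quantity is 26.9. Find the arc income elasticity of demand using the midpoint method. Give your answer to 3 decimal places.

ΔQ = 26.9 − 23 = 3.9; midpoint Q̄ = (23 + 26.9)/2 = 24.95.
ΔI = 6450 − 7850 = -1400; midpoint Ī = (7850 + 6450)/2 = 7150.
η = (ΔQ/Q̄) ÷ (ΔI/Ī) = (3.9/24.95) ÷ (-1400/7150) = -0.798.

-0.798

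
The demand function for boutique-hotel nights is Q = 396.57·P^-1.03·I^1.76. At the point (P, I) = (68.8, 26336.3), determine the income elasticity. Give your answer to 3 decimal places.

1.760

For a multiplicative demand Q = A·P^α·I^β, the income elasticity is β everywhere.
Here β = 1.76, so η = 1.760.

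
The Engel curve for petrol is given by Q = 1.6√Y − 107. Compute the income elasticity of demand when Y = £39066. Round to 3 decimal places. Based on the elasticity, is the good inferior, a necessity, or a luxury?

0.756 (necessity)

At Y = 39066: Q = 209.242.
dQ/dY = 1.6/(2√Y) = 0.00404753 at this income.
η = (dQ/dY)·(Y/Q) = 0.00404753 × (39066/209.242) = 0.756.
Since 0 < η < 1, the good is a necessity.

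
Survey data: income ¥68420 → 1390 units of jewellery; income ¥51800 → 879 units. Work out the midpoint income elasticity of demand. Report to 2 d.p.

ΔQ = 879 − 1390 = -511; midpoint Q̄ = (1390 + 879)/2 = 1134.5.
ΔI = 51800 − 68420 = -16620; midpoint Ī = (68420 + 51800)/2 = 60110.
η = (ΔQ/Q̄) ÷ (ΔI/Ī) = (-511/1134.5) ÷ (-16620/60110) = 1.63.

1.63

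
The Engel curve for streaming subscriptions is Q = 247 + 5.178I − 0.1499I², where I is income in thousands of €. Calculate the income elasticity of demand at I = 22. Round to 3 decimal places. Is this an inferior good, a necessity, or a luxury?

-0.108 (inferior good)

At I = 22: Q = 288.3644.
dQ/dI = 5.178 − 0.2998I = -1.41760.
η = (dQ/dI)·(I/Q) = -1.41760 × (22/288.3644) = -0.108.
η < 0 ⇒ inferior good.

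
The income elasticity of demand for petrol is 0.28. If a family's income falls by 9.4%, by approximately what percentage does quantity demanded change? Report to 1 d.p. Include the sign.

-2.6%

%ΔQ ≈ η × %ΔI = 0.28 × (-9.4%) = -2.6%.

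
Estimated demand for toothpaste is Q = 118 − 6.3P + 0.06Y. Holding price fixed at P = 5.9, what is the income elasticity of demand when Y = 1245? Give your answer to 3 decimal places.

At P = 5.9, Y = 1245: Q = 155.530.
Holding P constant, ∂Q/∂Y = 0.06.
η_Y = (∂Q/∂Y)·(Y/Q) = 0.06 × (1245/155.530) = 0.480.

0.480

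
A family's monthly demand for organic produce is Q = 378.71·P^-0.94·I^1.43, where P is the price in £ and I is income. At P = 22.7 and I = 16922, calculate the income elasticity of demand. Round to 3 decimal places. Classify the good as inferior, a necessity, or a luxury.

1.430 (luxury)

For a multiplicative demand Q = A·P^α·I^β, the income elasticity is β everywhere.
Here β = 1.43, so η = 1.430.
Since η > 1, this is a luxury.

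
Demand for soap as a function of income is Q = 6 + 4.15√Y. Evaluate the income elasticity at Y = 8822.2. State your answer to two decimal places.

0.49

At Y = 8822.2: Q = 395.795.
dQ/dY = 4.15/(2√Y) = 0.0220917 at this income.
η = (dQ/dY)·(Y/Q) = 0.0220917 × (8822.2/395.795) = 0.49.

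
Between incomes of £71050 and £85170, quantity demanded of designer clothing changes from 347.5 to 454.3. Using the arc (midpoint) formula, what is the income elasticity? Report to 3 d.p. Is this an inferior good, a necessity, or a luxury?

1.474 (luxury)

ΔQ = 454.3 − 347.5 = 106.8; midpoint Q̄ = (347.5 + 454.3)/2 = 400.9.
ΔI = 85170 − 71050 = 14120; midpoint Ī = (71050 + 85170)/2 = 78110.
η = (ΔQ/Q̄) ÷ (ΔI/Ī) = (106.8/400.9) ÷ (14120/78110) = 1.474.
η > 1 ⇒ luxury.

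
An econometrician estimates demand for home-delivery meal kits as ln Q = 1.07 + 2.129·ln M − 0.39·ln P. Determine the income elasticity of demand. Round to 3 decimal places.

2.129

In a log-linear demand, the coefficient on ln M is the income elasticity.
So η = 2.129.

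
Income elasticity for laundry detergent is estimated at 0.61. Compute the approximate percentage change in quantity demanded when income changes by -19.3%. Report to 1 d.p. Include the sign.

%ΔQ ≈ η × %ΔI = 0.61 × (-19.3%) = -11.8%.

-11.8%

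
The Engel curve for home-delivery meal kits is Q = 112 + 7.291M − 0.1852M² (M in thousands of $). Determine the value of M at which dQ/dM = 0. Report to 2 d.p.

19.68

dQ/dM = 7.291 − 0.3704M.
The good is inferior where dQ/dM < 0. Setting dQ/dM = 0 gives M = 7.291 / 0.3704 = 19.68.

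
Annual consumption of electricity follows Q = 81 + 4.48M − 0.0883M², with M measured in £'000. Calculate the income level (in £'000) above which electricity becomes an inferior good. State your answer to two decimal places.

25.37

dQ/dM = 4.48 − 0.1766M.
The good is inferior where dQ/dM < 0. Setting dQ/dM = 0 gives M = 4.48 / 0.1766 = 25.37.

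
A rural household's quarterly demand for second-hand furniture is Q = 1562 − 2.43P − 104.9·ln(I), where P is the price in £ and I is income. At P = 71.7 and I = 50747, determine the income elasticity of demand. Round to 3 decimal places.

At P = 71.7, I = 50747: Q = 251.219.
Holding P constant, ∂Q/∂I = -104.9/I = -0.00206712.
η_I = (∂Q/∂I)·(I/Q) = -0.00206712 × (50747/251.219) = -0.418.

-0.418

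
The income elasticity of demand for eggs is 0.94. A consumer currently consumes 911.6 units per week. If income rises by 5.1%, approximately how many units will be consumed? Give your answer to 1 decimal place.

955.3

%ΔQ ≈ η × %ΔI = 0.94 × 5.1% = 4.794%.
New Q ≈ 911.6 × (1 + 0.04794) = 955.3.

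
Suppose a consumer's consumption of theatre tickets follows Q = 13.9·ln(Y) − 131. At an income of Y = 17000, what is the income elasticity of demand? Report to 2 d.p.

3.16

At Y = 17000: Q = 4.399.
dQ/dY = 13.9/Y = 0.000817647 at this income.
η = (dQ/dY)·(Y/Q) = 0.000817647 × (17000/4.399) = 3.16.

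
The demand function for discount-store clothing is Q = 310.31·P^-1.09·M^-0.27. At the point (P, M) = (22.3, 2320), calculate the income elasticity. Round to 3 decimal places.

For a multiplicative demand Q = A·P^α·M^β, the income elasticity is β everywhere.
Here β = -0.27, so η = -0.270.

-0.270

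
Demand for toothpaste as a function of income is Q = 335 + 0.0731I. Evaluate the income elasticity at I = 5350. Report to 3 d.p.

At I = 5350: Q = 726.085.
dQ/dI = 0.0731.
η = (dQ/dI)·(I/Q) = 0.0731 × (5350/726.085) = 0.539.

0.539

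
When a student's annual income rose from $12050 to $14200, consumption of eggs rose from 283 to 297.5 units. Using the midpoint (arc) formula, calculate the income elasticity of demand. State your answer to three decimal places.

0.305

ΔQ = 297.5 − 283 = 14.5; midpoint Q̄ = (283 + 297.5)/2 = 290.25.
ΔI = 14200 − 12050 = 2150; midpoint Ī = (12050 + 14200)/2 = 13125.
η = (ΔQ/Q̄) ÷ (ΔI/Ī) = (14.5/290.25) ÷ (2150/13125) = 0.305.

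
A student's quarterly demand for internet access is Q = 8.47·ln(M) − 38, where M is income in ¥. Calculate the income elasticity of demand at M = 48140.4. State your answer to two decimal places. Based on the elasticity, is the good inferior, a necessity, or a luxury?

0.16 (necessity)

At M = 48140.4: Q = 53.322.
dQ/dM = 8.47/M = 0.000175944 at this income.
η = (dQ/dM)·(M/Q) = 0.000175944 × (48140.4/53.322) = 0.16.
Since 0 < η < 1, the good is a necessity.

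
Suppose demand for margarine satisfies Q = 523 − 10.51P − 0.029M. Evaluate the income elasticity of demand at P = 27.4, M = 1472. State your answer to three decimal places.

-0.222

At P = 27.4, M = 1472: Q = 192.338.
Holding P constant, ∂Q/∂M = −0.029.
η_M = (∂Q/∂M)·(M/Q) = -0.029 × (1472/192.338) = -0.222.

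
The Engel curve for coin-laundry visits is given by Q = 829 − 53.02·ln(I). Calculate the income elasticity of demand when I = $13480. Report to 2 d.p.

-0.16

At I = 13480: Q = 324.835.
dQ/dI = -53.02/I = -0.00393323 at this income.
η = (dQ/dI)·(I/Q) = -0.00393323 × (13480/324.835) = -0.16.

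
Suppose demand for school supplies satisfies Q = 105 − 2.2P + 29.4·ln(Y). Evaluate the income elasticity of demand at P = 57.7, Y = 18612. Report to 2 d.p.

At P = 57.7, Y = 18612: Q = 267.108.
Holding P constant, ∂Q/∂Y = 29.4/Y = 0.00157963.
η_Y = (∂Q/∂Y)·(Y/Q) = 0.00157963 × (18612/267.108) = 0.11.

0.11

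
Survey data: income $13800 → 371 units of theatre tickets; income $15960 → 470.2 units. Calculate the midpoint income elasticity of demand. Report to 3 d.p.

1.625

ΔQ = 470.2 − 371 = 99.2; midpoint Q̄ = (371 + 470.2)/2 = 420.6.
ΔI = 15960 − 13800 = 2160; midpoint Ī = (13800 + 15960)/2 = 14880.
η = (ΔQ/Q̄) ÷ (ΔI/Ī) = (99.2/420.6) ÷ (2160/14880) = 1.625.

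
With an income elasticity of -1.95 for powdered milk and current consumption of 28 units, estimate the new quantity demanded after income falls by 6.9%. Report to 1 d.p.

%ΔQ ≈ η × %ΔI = -1.95 × (-6.9%) = 13.455%.
New Q ≈ 28 × (1 + 0.13455) = 31.8.

31.8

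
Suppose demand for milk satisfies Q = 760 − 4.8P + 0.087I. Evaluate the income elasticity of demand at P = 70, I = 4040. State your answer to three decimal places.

0.453

At P = 70, I = 4040: Q = 775.480.
Holding P constant, ∂Q/∂I = 0.087.
η_I = (∂Q/∂I)·(I/Q) = 0.087 × (4040/775.480) = 0.453.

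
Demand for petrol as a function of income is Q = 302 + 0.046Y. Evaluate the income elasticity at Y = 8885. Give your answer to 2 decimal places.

At Y = 8885: Q = 710.710.
dQ/dY = 0.046.
η = (dQ/dY)·(Y/Q) = 0.046 × (8885/710.710) = 0.58.

0.58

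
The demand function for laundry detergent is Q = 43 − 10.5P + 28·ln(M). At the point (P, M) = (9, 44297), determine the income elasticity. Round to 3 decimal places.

0.113

At P = 9, M = 44297: Q = 248.063.
Holding P constant, ∂Q/∂M = 28/M = 0.000632097.
η_M = (∂Q/∂M)·(M/Q) = 0.000632097 × (44297/248.063) = 0.113.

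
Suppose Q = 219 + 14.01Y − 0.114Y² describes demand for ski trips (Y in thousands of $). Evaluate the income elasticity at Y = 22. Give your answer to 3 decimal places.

0.419

At Y = 22: Q = 472.0440.
dQ/dY = 14.01 − 0.228Y = 8.99400.
η = (dQ/dY)·(Y/Q) = 8.99400 × (22/472.0440) = 0.419.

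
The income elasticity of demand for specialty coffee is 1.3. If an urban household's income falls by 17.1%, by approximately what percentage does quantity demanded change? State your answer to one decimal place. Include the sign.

-22.2%

%ΔQ ≈ η × %ΔI = 1.3 × (-17.1%) = -22.2%.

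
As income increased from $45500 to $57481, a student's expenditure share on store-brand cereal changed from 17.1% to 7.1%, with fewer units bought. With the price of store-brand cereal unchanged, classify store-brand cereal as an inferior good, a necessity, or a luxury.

Quantity demanded falls as income rises, so η < 0.

inferior good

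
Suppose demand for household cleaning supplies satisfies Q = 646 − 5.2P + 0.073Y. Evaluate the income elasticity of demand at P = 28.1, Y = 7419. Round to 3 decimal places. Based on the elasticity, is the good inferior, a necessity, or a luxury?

At P = 28.1, Y = 7419: Q = 1041.467.
Holding P constant, ∂Q/∂Y = 0.073.
η_Y = (∂Q/∂Y)·(Y/Q) = 0.073 × (7419/1041.467) = 0.520.
Since 0 < η < 1, this is a necessity.

0.520 (necessity)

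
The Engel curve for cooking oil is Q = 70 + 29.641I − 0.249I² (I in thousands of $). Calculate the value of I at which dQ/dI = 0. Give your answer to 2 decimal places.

59.52

dQ/dI = 29.641 − 0.498I.
The good is inferior where dQ/dI < 0. Setting dQ/dI = 0 gives I = 29.641 / 0.498 = 59.52.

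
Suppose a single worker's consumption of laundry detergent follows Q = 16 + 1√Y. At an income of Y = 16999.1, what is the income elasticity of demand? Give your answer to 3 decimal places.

At Y = 16999.1: Q = 146.381.
dQ/dY = 1/(2√Y) = 0.00383493 at this income.
η = (dQ/dY)·(Y/Q) = 0.00383493 × (16999.1/146.381) = 0.445.

0.445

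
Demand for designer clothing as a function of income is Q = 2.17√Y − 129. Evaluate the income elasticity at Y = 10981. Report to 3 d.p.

At Y = 10981: Q = 98.395.
dQ/dY = 2.17/(2√Y) = 0.010354 at this income.
η = (dQ/dY)·(Y/Q) = 0.010354 × (10981/98.395) = 1.156.

1.156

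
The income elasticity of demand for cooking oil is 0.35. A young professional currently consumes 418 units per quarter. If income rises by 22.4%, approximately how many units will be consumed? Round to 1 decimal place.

450.8

%ΔQ ≈ η × %ΔI = 0.35 × 22.4% = 7.84%.
New Q ≈ 418 × (1 + 0.0784) = 450.8.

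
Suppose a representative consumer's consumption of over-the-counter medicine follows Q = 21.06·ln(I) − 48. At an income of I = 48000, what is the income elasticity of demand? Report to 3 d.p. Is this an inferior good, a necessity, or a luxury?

At I = 48000: Q = 179.005.
dQ/dI = 21.06/I = 0.00043875 at this income.
η = (dQ/dI)·(I/Q) = 0.00043875 × (48000/179.005) = 0.118.
Since 0 < η < 1, the good is a necessity.

0.118 (necessity)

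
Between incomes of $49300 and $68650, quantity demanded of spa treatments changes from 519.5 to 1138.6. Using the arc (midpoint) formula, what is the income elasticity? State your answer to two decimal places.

2.28

ΔQ = 1138.6 − 519.5 = 619.1; midpoint Q̄ = (519.5 + 1138.6)/2 = 829.05.
ΔI = 68650 − 49300 = 19350; midpoint Ī = (49300 + 68650)/2 = 58975.
η = (ΔQ/Q̄) ÷ (ΔI/Ī) = (619.1/829.05) ÷ (19350/58975) = 2.28.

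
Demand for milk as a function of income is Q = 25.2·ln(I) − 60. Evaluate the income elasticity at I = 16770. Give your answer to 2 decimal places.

At I = 16770: Q = 185.129.
dQ/dI = 25.2/I = 0.00150268 at this income.
η = (dQ/dI)·(I/Q) = 0.00150268 × (16770/185.129) = 0.14.

0.14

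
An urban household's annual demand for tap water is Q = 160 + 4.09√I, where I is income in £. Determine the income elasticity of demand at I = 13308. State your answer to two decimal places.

At I = 13308: Q = 631.824.
dQ/dI = 4.09/(2√I) = 0.0177271 at this income.
η = (dQ/dI)·(I/Q) = 0.0177271 × (13308/631.824) = 0.37.

0.37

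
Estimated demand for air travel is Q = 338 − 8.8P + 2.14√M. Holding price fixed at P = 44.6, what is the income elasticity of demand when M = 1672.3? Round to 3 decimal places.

At P = 44.6, M = 1672.3: Q = 33.033.
Holding P constant, ∂Q/∂M = 2.14/(2√M) = 0.0261654.
η_M = (∂Q/∂M)·(M/Q) = 0.0261654 × (1672.3/33.033) = 1.325.

1.325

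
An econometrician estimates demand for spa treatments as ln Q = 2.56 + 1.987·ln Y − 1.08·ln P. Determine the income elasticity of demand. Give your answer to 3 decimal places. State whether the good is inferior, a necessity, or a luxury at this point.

1.987 (luxury)

In a log-linear demand, the coefficient on ln Y is the income elasticity.
So η = 1.987.
η > 1 ⇒ luxury.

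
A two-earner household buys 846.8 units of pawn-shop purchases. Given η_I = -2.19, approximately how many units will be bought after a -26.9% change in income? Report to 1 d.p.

1345.7

%ΔQ ≈ η × %ΔI = -2.19 × (-26.9%) = 58.911%.
New Q ≈ 846.8 × (1 + 0.58911) = 1345.7.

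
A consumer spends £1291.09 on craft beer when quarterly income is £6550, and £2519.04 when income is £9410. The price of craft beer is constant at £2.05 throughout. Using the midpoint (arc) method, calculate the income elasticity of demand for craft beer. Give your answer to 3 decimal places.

1.798

With a constant price, Q₁ = 1291.09/2.05 = 629.800 and Q₂ = 2519.04/2.05 = 1228.800 (equivalently, work directly with expenditure since P cancels).
Midpoint %ΔQ = (2519.04 − 1291.09)/1905.07 = 0.64457; midpoint %ΔI = (9410 − 6550)/7980 = 0.35840.
η = 0.64457 / 0.35840 = 1.798.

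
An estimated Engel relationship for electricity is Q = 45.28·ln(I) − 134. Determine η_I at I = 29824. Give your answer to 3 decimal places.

0.136

At I = 29824: Q = 332.523.
dQ/dI = 45.28/I = 0.00151824 at this income.
η = (dQ/dI)·(I/Q) = 0.00151824 × (29824/332.523) = 0.136.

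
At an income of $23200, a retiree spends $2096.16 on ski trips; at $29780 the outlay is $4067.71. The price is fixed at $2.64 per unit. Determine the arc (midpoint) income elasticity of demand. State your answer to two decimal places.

2.58

With a constant price, Q₁ = 2096.16/2.64 = 794.000 and Q₂ = 4067.71/2.64 = 1540.799 (equivalently, work directly with expenditure since P cancels).
Midpoint %ΔQ = (4067.71 − 2096.16)/3081.94 = 0.63971; midpoint %ΔI = (29780 − 23200)/26490 = 0.24840.
η = 0.63971 / 0.24840 = 2.58.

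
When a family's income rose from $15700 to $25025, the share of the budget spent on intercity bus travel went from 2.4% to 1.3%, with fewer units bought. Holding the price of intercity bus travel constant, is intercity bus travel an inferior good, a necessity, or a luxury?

Quantity demanded falls as income rises, so η < 0.

inferior good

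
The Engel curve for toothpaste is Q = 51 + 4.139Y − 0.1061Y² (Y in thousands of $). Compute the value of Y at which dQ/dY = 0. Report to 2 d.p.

dQ/dY = 4.139 − 0.2122Y.
The good is inferior where dQ/dY < 0. Setting dQ/dY = 0 gives Y = 4.139 / 0.2122 = 19.51.

19.51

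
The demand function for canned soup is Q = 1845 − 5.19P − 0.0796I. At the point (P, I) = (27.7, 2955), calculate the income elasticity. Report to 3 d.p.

At P = 27.7, I = 2955: Q = 1466.019.
Holding P constant, ∂Q/∂I = −0.0796.
η_I = (∂Q/∂I)·(I/Q) = -0.0796 × (2955/1466.019) = -0.160.

-0.160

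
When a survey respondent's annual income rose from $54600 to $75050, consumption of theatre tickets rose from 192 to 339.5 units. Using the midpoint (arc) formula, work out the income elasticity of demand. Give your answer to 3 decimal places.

1.759

ΔQ = 339.5 − 192 = 147.5; midpoint Q̄ = (192 + 339.5)/2 = 265.75.
ΔI = 75050 − 54600 = 20450; midpoint Ī = (54600 + 75050)/2 = 64825.
η = (ΔQ/Q̄) ÷ (ΔI/Ī) = (147.5/265.75) ÷ (20450/64825) = 1.759.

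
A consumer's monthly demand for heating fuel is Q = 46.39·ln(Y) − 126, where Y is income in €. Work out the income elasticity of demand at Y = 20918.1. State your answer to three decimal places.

0.138

At Y = 20918.1: Q = 335.505.
dQ/dY = 46.39/Y = 0.0022177 at this income.
η = (dQ/dY)·(Y/Q) = 0.0022177 × (20918.1/335.505) = 0.138.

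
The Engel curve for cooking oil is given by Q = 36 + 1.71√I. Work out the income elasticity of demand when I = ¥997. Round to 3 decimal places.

0.300

At I = 997: Q = 89.994.
dQ/dI = 1.71/(2√I) = 0.0270781 at this income.
η = (dQ/dI)·(I/Q) = 0.0270781 × (997/89.994) = 0.300.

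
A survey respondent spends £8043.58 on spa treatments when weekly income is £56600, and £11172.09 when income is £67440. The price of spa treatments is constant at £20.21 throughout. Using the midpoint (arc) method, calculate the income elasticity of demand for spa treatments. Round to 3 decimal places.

With a constant price, Q₁ = 8043.58/20.21 = 398.000 and Q₂ = 11172.09/20.21 = 552.800 (equivalently, work directly with expenditure since P cancels).
Midpoint %ΔQ = (11172.09 − 8043.58)/9607.83 = 0.32562; midpoint %ΔI = (67440 − 56600)/62020 = 0.17478.
η = 0.32562 / 0.17478 = 1.863.

1.863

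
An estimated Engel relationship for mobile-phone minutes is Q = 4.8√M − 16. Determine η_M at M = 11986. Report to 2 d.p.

At M = 11986: Q = 509.507.
dQ/dM = 4.8/(2√M) = 0.0219217 at this income.
η = (dQ/dM)·(M/Q) = 0.0219217 × (11986/509.507) = 0.52.

0.52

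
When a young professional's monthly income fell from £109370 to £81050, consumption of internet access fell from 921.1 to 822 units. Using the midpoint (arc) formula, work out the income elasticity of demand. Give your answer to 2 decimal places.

ΔQ = 822 − 921.1 = -99.1; midpoint Q̄ = (921.1 + 822)/2 = 871.55.
ΔI = 81050 − 109370 = -28320; midpoint Ī = (109370 + 81050)/2 = 95210.
η = (ΔQ/Q̄) ÷ (ΔI/Ī) = (-99.1/871.55) ÷ (-28320/95210) = 0.38.

0.38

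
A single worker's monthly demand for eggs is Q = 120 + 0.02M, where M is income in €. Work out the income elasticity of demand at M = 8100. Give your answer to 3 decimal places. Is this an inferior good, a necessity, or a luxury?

At M = 8100: Q = 282.000.
dQ/dM = 0.02.
η = (dQ/dM)·(M/Q) = 0.02 × (8100/282.000) = 0.574.
Since 0 < η < 1, the good is a necessity.

0.574 (necessity)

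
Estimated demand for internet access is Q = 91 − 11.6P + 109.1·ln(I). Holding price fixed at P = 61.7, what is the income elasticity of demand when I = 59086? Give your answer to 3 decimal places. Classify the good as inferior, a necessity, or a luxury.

At P = 61.7, I = 59086: Q = 573.934.
Holding P constant, ∂Q/∂I = 109.1/I = 0.00184646.
η_I = (∂Q/∂I)·(I/Q) = 0.00184646 × (59086/573.934) = 0.190.
Since 0 < η < 1, this is a necessity.

0.190 (necessity)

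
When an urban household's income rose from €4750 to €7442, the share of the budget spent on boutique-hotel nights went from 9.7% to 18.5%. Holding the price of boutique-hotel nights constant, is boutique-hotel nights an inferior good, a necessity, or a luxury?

luxury

The budget share rises as income rises, so η > 1.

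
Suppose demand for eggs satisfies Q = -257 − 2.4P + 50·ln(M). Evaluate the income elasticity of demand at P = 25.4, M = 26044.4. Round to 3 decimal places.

At P = 25.4, M = 26044.4: Q = 190.418.
Holding P constant, ∂Q/∂M = 50/M = 0.0019198.
η_M = (∂Q/∂M)·(M/Q) = 0.0019198 × (26044.4/190.418) = 0.263.

0.263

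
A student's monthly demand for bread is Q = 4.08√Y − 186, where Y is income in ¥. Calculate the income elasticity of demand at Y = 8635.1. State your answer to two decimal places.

At Y = 8635.1: Q = 193.135.
dQ/dY = 4.08/(2√Y) = 0.0219531 at this income.
η = (dQ/dY)·(Y/Q) = 0.0219531 × (8635.1/193.135) = 0.98.

0.98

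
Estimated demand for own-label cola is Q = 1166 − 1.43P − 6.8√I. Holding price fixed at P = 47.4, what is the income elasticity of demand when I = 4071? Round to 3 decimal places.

At P = 47.4, I = 4071: Q = 664.348.
Holding P constant, ∂Q/∂I = -6.8/(2√I) = -0.0532879.
η_I = (∂Q/∂I)·(I/Q) = -0.0532879 × (4071/664.348) = -0.327.

-0.327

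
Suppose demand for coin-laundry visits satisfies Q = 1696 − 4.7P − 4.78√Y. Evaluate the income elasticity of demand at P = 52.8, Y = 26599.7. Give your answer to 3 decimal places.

At P = 52.8, Y = 26599.7: Q = 668.250.
Holding P constant, ∂Q/∂Y = -4.78/(2√Y) = -0.0146541.
η_Y = (∂Q/∂Y)·(Y/Q) = -0.0146541 × (26599.7/668.250) = -0.583.

-0.583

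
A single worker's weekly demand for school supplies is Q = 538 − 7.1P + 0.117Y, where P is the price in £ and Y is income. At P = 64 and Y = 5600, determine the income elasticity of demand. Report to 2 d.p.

At P = 64, Y = 5600: Q = 738.800.
Holding P constant, ∂Q/∂Y = 0.117.
η_Y = (∂Q/∂Y)·(Y/Q) = 0.117 × (5600/738.800) = 0.89.

0.89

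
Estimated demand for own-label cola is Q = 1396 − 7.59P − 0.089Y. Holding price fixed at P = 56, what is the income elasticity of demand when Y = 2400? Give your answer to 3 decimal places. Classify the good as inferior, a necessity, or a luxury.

At P = 56, Y = 2400: Q = 757.360.
Holding P constant, ∂Q/∂Y = −0.089.
η_Y = (∂Q/∂Y)·(Y/Q) = -0.089 × (2400/757.360) = -0.282.
Since η < 0, this is an inferior good.

-0.282 (inferior good)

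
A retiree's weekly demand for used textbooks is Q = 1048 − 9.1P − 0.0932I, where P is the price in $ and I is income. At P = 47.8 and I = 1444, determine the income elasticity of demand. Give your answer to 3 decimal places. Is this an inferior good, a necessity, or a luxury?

At P = 47.8, I = 1444: Q = 478.439.
Holding P constant, ∂Q/∂I = −0.0932.
η_I = (∂Q/∂I)·(I/Q) = -0.0932 × (1444/478.439) = -0.281.
Since η < 0, this is an inferior good.

-0.281 (inferior good)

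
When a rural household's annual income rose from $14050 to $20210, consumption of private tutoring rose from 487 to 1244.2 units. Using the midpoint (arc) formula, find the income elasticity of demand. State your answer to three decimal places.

ΔQ = 1244.2 − 487 = 757.2; midpoint Q̄ = (487 + 1244.2)/2 = 865.6.
ΔI = 20210 − 14050 = 6160; midpoint Ī = (14050 + 20210)/2 = 17130.
η = (ΔQ/Q̄) ÷ (ΔI/Ī) = (757.2/865.6) ÷ (6160/17130) = 2.433.

2.433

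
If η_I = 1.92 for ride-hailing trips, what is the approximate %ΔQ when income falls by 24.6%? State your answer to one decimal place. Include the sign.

-47.2%

%ΔQ ≈ η × %ΔI = 1.92 × (-24.6%) = -47.2%.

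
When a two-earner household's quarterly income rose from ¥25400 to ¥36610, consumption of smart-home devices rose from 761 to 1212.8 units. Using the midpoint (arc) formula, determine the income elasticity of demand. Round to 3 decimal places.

1.266

ΔQ = 1212.8 − 761 = 451.8; midpoint Q̄ = (761 + 1212.8)/2 = 986.9.
ΔI = 36610 − 25400 = 11210; midpoint Ī = (25400 + 36610)/2 = 31005.
η = (ΔQ/Q̄) ÷ (ΔI/Ī) = (451.8/986.9) ÷ (11210/31005) = 1.266.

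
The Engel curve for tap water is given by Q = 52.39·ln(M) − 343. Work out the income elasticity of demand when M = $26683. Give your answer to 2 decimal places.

At M = 26683: Q = 190.947.
dQ/dM = 52.39/M = 0.00196342 at this income.
η = (dQ/dM)·(M/Q) = 0.00196342 × (26683/190.947) = 0.27.

0.27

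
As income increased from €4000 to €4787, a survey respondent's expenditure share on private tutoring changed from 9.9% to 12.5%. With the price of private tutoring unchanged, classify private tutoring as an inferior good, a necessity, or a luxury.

The budget share rises as income rises, so η > 1.

luxury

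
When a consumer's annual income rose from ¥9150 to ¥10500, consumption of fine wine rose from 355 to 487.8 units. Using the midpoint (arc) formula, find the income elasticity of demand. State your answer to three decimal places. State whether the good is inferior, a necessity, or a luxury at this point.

2.294 (luxury)

ΔQ = 487.8 − 355 = 132.8; midpoint Q̄ = (355 + 487.8)/2 = 421.4.
ΔI = 10500 − 9150 = 1350; midpoint Ī = (9150 + 10500)/2 = 9825.
η = (ΔQ/Q̄) ÷ (ΔI/Ī) = (132.8/421.4) ÷ (1350/9825) = 2.294.
η > 1 ⇒ luxury.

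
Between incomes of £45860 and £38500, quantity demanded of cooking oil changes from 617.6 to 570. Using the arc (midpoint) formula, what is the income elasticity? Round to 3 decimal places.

0.459

ΔQ = 570 − 617.6 = -47.6; midpoint Q̄ = (617.6 + 570)/2 = 593.8.
ΔI = 38500 − 45860 = -7360; midpoint Ī = (45860 + 38500)/2 = 42180.
η = (ΔQ/Q̄) ÷ (ΔI/Ī) = (-47.6/593.8) ÷ (-7360/42180) = 0.459.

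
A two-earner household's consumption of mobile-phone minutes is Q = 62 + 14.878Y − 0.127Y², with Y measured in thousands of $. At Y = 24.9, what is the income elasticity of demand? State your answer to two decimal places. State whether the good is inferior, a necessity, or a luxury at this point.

0.60 (necessity)

At Y = 24.9: Q = 353.7209.
dQ/dY = 14.878 − 0.254Y = 8.55340.
η = (dQ/dY)·(Y/Q) = 8.55340 × (24.9/353.7209) = 0.60.
0 < η < 1 ⇒ necessity.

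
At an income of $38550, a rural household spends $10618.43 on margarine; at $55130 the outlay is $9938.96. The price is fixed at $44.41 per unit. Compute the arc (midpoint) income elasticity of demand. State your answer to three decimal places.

With a constant price, Q₁ = 10618.43/44.41 = 239.100 and Q₂ = 9938.96/44.41 = 223.800 (equivalently, work directly with expenditure since P cancels).
Midpoint %ΔQ = (9938.96 − 10618.43)/10278.70 = -0.06610; midpoint %ΔI = (55130 − 38550)/46840 = 0.35397.
η = -0.06610 / 0.35397 = -0.187.

-0.187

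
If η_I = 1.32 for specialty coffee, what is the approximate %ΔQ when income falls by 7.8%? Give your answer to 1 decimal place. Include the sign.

%ΔQ ≈ η × %ΔI = 1.32 × (-7.8%) = -10.3%.

-10.3%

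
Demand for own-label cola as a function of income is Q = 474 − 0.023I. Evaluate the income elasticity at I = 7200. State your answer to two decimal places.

-0.54

At I = 7200: Q = 308.400.
dQ/dI = −0.023.
η = (dQ/dI)·(I/Q) = -0.023 × (7200/308.400) = -0.54.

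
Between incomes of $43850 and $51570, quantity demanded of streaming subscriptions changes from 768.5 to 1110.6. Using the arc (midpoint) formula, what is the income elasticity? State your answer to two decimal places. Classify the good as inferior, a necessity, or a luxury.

ΔQ = 1110.6 − 768.5 = 342.1; midpoint Q̄ = (768.5 + 1110.6)/2 = 939.55.
ΔI = 51570 − 43850 = 7720; midpoint Ī = (43850 + 51570)/2 = 47710.
η = (ΔQ/Q̄) ÷ (ΔI/Ī) = (342.1/939.55) ÷ (7720/47710) = 2.25.
η > 1 ⇒ luxury.

2.25 (luxury)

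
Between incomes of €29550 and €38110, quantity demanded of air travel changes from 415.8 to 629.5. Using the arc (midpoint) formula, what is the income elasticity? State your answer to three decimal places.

ΔQ = 629.5 − 415.8 = 213.7; midpoint Q̄ = (415.8 + 629.5)/2 = 522.65.
ΔI = 38110 − 29550 = 8560; midpoint Ī = (29550 + 38110)/2 = 33830.
η = (ΔQ/Q̄) ÷ (ΔI/Ī) = (213.7/522.65) ÷ (8560/33830) = 1.616.

1.616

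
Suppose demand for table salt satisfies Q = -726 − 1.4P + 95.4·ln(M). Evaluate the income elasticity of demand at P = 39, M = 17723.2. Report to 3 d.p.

0.625

At P = 39, M = 17723.2: Q = 152.663.
Holding P constant, ∂Q/∂M = 95.4/M = 0.00538278.
η_M = (∂Q/∂M)·(M/Q) = 0.00538278 × (17723.2/152.663) = 0.625.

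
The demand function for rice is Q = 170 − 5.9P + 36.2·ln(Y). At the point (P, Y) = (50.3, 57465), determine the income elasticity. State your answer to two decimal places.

At P = 50.3, Y = 57465: Q = 269.943.
Holding P constant, ∂Q/∂Y = 36.2/Y = 0.000629949.
η_Y = (∂Q/∂Y)·(Y/Q) = 0.000629949 × (57465/269.943) = 0.13.

0.13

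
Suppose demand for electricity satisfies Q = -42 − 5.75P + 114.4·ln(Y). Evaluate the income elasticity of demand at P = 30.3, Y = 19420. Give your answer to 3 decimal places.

0.125

At P = 30.3, Y = 19420: Q = 913.367.
Holding P constant, ∂Q/∂Y = 114.4/Y = 0.00589083.
η_Y = (∂Q/∂Y)·(Y/Q) = 0.00589083 × (19420/913.367) = 0.125.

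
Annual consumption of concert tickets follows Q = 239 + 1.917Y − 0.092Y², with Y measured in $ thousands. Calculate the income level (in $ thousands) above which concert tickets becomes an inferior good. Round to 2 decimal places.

10.42

dQ/dY = 1.917 − 0.184Y.
The good is inferior where dQ/dY < 0. Setting dQ/dY = 0 gives Y = 1.917 / 0.184 = 10.42.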